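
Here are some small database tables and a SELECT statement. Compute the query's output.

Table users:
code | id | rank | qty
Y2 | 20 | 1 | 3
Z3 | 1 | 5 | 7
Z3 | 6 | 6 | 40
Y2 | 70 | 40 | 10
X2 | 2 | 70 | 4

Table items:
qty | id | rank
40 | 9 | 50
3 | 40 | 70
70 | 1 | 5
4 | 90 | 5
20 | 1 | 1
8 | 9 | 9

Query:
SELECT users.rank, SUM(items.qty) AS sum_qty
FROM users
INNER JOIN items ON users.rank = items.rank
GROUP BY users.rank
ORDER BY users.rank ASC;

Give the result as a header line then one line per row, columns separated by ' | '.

== RESULT ==
users.rank | sum_qty
1 | 20
5 | 74
70 | 3

Derivation:
After JOIN items (4 rows):
users.code | users.id | users.rank | users.qty | items.qty | items.id | items.rank
Y2 | 20 | 1 | 3 | 20 | 1 | 1
Z3 | 1 | 5 | 7 | 70 | 1 | 5
Z3 | 1 | 5 | 7 | 4 | 90 | 5
X2 | 2 | 70 | 4 | 3 | 40 | 70
After GROUP BY (3 rows):
users.rank | sum_qty
1 | 20
5 | 74
70 | 3
After ORDER BY (3 rows):
users.rank | sum_qty
1 | 20
5 | 74
70 | 3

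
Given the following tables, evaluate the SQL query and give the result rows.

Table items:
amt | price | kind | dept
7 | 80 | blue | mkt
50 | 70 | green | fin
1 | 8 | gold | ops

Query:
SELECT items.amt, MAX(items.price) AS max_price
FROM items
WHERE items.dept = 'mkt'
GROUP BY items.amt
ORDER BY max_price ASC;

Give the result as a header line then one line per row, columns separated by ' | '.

After WHERE (1 rows):
items.amt | items.price | items.kind | items.dept
7 | 80 | blue | mkt
After GROUP BY (1 rows):
items.amt | max_price
7 | 80
After ORDER BY (1 rows):
items.amt | max_price
7 | 80

== RESULT ==
items.amt | max_price
7 | 80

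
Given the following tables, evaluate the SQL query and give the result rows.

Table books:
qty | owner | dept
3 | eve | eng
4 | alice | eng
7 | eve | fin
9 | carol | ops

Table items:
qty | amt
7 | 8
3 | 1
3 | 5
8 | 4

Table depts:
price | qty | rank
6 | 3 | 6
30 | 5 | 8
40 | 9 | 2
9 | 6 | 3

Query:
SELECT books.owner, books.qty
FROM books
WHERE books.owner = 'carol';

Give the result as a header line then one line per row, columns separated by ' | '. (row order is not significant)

== RESULT ==
books.owner | books.qty
carol | 9

Derivation:
After WHERE (1 rows):
books.qty | books.owner | books.dept
9 | carol | ops
After SELECT (1 rows):
books.owner | books.qty
carol | 9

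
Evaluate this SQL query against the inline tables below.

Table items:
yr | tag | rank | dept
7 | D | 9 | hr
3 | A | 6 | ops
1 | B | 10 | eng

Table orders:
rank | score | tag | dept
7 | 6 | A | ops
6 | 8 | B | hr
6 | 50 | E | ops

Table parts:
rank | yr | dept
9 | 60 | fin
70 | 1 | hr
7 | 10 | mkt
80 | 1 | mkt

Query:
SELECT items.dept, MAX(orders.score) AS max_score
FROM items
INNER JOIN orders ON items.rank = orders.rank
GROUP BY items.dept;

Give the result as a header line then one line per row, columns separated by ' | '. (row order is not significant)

After JOIN orders (2 rows):
items.yr | items.tag | items.rank | items.dept | orders.rank | orders.score | orders.tag | orders.dept
3 | A | 6 | ops | 6 | 8 | B | hr
3 | A | 6 | ops | 6 | 50 | E | ops
After GROUP BY (1 rows):
items.dept | max_score
ops | 50

== RESULT ==
items.dept | max_score
ops | 50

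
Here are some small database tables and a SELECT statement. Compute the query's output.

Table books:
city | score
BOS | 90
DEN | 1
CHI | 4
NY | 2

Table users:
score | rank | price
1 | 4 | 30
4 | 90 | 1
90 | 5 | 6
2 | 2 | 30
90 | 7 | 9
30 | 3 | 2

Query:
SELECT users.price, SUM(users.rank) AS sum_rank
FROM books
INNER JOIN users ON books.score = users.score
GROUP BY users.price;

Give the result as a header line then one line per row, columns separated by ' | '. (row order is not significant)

== RESULT ==
users.price | sum_rank
6 | 5
9 | 7
30 | 6
1 | 90

Derivation:
After JOIN users (5 rows):
books.city | books.score | users.score | users.rank | users.price
BOS | 90 | 90 | 5 | 6
BOS | 90 | 90 | 7 | 9
DEN | 1 | 1 | 4 | 30
CHI | 4 | 4 | 90 | 1
NY | 2 | 2 | 2 | 30
After GROUP BY (4 rows):
users.price | sum_rank
6 | 5
9 | 7
30 | 6
1 | 90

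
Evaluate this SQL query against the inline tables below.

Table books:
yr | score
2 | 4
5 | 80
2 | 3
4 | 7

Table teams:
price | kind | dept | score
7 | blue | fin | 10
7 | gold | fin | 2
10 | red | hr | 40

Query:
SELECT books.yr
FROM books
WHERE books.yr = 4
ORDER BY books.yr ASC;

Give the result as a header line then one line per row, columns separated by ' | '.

== RESULT ==
books.yr
4

Derivation:
After WHERE (1 rows):
books.yr | books.score
4 | 7
After SELECT (1 rows):
books.yr
4
After ORDER BY (1 rows):
books.yr
4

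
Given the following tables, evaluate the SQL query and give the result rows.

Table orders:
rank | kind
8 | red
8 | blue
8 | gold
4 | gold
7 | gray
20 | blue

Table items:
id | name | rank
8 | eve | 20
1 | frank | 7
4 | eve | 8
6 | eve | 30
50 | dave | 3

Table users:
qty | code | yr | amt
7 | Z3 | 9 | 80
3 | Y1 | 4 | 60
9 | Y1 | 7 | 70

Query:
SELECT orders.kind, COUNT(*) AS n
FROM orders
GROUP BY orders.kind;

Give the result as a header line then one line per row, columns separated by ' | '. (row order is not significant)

== RESULT ==
orders.kind | n
red | 1
blue | 2
gold | 2
gray | 1

Derivation:
After GROUP BY (4 rows):
orders.kind | n
red | 1
blue | 2
gold | 2
gray | 1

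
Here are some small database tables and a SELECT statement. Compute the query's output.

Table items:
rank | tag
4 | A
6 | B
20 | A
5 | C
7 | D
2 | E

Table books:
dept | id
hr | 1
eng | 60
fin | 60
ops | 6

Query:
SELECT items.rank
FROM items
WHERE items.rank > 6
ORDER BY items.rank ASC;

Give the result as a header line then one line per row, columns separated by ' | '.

After WHERE (2 rows):
items.rank | items.tag
20 | A
7 | D
After SELECT (2 rows):
items.rank
20
7
After ORDER BY (2 rows):
items.rank
7
20

== RESULT ==
items.rank
7
20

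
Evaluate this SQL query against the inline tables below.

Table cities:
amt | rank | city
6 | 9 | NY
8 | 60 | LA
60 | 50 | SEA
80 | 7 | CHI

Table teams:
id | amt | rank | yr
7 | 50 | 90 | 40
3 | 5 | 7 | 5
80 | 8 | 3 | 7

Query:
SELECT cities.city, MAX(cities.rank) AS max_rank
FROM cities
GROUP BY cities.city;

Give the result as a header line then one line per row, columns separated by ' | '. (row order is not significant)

After GROUP BY (4 rows):
cities.city | max_rank
NY | 9
LA | 60
SEA | 50
CHI | 7

== RESULT ==
cities.city | max_rank
NY | 9
LA | 60
SEA | 50
CHI | 7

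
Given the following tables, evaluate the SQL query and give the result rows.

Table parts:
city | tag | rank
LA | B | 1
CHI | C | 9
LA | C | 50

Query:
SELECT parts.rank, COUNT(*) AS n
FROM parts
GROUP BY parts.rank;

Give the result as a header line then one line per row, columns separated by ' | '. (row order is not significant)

After GROUP BY (3 rows):
parts.rank | n
1 | 1
9 | 1
50 | 1

== RESULT ==
parts.rank | n
1 | 1
9 | 1
50 | 1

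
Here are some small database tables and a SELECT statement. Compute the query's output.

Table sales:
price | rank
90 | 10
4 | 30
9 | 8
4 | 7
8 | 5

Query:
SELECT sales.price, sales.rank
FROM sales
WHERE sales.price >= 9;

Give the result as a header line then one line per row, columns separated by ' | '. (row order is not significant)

After WHERE (2 rows):
sales.price | sales.rank
90 | 10
9 | 8
After SELECT (2 rows):
sales.price | sales.rank
90 | 10
9 | 8

== RESULT ==
sales.price | sales.rank
90 | 10
9 | 8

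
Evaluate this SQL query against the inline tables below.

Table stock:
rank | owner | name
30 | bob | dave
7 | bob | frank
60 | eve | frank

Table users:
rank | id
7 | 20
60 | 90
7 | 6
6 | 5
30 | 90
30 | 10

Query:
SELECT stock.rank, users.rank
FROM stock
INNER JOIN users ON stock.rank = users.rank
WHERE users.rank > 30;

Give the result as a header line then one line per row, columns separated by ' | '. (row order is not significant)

After JOIN users (5 rows):
stock.rank | stock.owner | stock.name | users.rank | users.id
30 | bob | dave | 30 | 90
30 | bob | dave | 30 | 10
7 | bob | frank | 7 | 20
7 | bob | frank | 7 | 6
60 | eve | frank | 60 | 90
After WHERE (1 rows):
stock.rank | stock.owner | stock.name | users.rank | users.id
60 | eve | frank | 60 | 90
After SELECT (1 rows):
stock.rank | users.rank
60 | 60

== RESULT ==
stock.rank | users.rank
60 | 60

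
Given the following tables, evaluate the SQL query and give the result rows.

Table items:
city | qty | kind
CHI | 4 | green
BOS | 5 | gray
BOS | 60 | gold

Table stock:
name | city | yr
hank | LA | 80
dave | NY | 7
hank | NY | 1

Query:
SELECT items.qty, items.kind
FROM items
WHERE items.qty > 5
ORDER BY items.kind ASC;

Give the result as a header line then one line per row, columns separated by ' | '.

After WHERE (1 rows):
items.city | items.qty | items.kind
BOS | 60 | gold
After SELECT (1 rows):
items.qty | items.kind
60 | gold
After ORDER BY (1 rows):
items.qty | items.kind
60 | gold

== RESULT ==
items.qty | items.kind
60 | gold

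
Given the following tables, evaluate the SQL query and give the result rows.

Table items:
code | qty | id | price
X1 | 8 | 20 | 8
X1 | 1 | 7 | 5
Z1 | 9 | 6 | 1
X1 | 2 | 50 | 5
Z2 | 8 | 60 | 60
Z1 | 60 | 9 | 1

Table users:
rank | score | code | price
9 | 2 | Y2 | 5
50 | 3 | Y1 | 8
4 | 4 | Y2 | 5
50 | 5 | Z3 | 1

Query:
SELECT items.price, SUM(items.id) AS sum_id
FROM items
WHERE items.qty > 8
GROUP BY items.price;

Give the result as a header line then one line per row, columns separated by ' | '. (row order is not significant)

== RESULT ==
items.price | sum_id
1 | 15

Derivation:
After WHERE (2 rows):
items.code | items.qty | items.id | items.price
Z1 | 9 | 6 | 1
Z1 | 60 | 9 | 1
After GROUP BY (1 rows):
items.price | sum_id
1 | 15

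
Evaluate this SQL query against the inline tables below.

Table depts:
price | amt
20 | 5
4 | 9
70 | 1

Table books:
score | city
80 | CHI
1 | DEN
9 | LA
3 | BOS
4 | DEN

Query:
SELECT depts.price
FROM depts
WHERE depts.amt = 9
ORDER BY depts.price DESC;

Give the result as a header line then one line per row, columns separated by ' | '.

After WHERE (1 rows):
depts.price | depts.amt
4 | 9
After SELECT (1 rows):
depts.price
4
After ORDER BY (1 rows):
depts.price
4

== RESULT ==
depts.price
4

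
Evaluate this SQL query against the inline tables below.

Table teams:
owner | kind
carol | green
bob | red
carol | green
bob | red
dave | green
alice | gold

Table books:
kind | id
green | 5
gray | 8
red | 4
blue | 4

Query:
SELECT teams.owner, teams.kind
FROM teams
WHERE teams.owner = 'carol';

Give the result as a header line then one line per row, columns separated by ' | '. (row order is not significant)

After WHERE (2 rows):
teams.owner | teams.kind
carol | green
carol | green
After SELECT (2 rows):
teams.owner | teams.kind
carol | green
carol | green

== RESULT ==
teams.owner | teams.kind
carol | green
carol | green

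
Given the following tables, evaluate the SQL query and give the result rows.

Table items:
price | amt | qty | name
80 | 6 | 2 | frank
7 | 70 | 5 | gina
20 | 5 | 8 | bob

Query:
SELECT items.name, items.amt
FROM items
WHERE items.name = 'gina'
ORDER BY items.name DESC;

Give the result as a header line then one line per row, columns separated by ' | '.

== RESULT ==
items.name | items.amt
gina | 70

Derivation:
After WHERE (1 rows):
items.price | items.amt | items.qty | items.name
7 | 70 | 5 | gina
After SELECT (1 rows):
items.name | items.amt
gina | 70
After ORDER BY (1 rows):
items.name | items.amt
gina | 70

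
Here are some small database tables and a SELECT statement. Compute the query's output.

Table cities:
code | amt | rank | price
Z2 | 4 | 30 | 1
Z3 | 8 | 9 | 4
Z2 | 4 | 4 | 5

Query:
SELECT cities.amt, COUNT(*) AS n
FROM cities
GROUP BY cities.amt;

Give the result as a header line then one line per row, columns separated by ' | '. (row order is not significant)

== RESULT ==
cities.amt | n
4 | 2
8 | 1

Derivation:
After GROUP BY (2 rows):
cities.amt | n
4 | 2
8 | 1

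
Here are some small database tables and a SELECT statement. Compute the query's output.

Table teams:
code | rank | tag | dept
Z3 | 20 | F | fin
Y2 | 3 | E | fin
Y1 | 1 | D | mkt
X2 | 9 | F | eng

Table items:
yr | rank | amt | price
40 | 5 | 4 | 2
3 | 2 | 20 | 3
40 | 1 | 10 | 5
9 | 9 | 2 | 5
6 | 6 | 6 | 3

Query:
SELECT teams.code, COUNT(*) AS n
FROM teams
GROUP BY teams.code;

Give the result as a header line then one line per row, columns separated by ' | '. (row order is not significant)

After GROUP BY (4 rows):
teams.code | n
Z3 | 1
Y2 | 1
Y1 | 1
X2 | 1

== RESULT ==
teams.code | n
Z3 | 1
Y2 | 1
Y1 | 1
X2 | 1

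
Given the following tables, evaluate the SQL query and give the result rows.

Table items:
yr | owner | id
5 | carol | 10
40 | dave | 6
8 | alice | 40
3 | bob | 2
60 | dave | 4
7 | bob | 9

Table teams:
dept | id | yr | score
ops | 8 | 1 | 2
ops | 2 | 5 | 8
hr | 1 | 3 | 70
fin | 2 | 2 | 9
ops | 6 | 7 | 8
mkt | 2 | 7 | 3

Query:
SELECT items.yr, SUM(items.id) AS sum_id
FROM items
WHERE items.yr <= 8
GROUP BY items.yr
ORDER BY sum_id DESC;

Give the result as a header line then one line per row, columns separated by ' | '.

After WHERE (4 rows):
items.yr | items.owner | items.id
5 | carol | 10
8 | alice | 40
3 | bob | 2
7 | bob | 9
After GROUP BY (4 rows):
items.yr | sum_id
5 | 10
8 | 40
3 | 2
7 | 9
After ORDER BY (4 rows):
items.yr | sum_id
8 | 40
5 | 10
7 | 9
3 | 2

== RESULT ==
items.yr | sum_id
8 | 40
5 | 10
7 | 9
3 | 2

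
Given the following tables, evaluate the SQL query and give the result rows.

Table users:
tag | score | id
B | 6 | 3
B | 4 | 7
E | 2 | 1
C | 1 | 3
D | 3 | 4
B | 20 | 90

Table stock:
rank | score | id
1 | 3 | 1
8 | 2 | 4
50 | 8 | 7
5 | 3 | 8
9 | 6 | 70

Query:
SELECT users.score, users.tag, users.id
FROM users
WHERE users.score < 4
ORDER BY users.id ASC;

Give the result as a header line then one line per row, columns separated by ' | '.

After WHERE (3 rows):
users.tag | users.score | users.id
E | 2 | 1
C | 1 | 3
D | 3 | 4
After SELECT (3 rows):
users.score | users.tag | users.id
2 | E | 1
1 | C | 3
3 | D | 4
After ORDER BY (3 rows):
users.score | users.tag | users.id
2 | E | 1
1 | C | 3
3 | D | 4

== RESULT ==
users.score | users.tag | users.id
2 | E | 1
1 | C | 3
3 | D | 4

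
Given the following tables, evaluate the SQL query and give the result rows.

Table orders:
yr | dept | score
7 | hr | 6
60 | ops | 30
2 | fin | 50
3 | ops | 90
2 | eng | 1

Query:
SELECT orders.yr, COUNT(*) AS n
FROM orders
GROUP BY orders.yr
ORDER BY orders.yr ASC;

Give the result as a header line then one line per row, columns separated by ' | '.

After GROUP BY (4 rows):
orders.yr | n
7 | 1
60 | 1
2 | 2
3 | 1
After ORDER BY (4 rows):
orders.yr | n
2 | 2
3 | 1
7 | 1
60 | 1

== RESULT ==
orders.yr | n
2 | 2
3 | 1
7 | 1
60 | 1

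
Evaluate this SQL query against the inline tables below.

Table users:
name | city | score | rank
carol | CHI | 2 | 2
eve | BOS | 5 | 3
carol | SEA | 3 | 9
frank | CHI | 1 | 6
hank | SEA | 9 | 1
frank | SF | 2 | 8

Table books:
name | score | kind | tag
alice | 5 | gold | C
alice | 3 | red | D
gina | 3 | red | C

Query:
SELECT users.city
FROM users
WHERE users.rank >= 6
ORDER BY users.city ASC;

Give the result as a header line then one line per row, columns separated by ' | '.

== RESULT ==
users.city
CHI
SEA
SF

Derivation:
After WHERE (3 rows):
users.name | users.city | users.score | users.rank
carol | SEA | 3 | 9
frank | CHI | 1 | 6
frank | SF | 2 | 8
After SELECT (3 rows):
users.city
SEA
CHI
SF
After ORDER BY (3 rows):
users.city
CHI
SEA
SF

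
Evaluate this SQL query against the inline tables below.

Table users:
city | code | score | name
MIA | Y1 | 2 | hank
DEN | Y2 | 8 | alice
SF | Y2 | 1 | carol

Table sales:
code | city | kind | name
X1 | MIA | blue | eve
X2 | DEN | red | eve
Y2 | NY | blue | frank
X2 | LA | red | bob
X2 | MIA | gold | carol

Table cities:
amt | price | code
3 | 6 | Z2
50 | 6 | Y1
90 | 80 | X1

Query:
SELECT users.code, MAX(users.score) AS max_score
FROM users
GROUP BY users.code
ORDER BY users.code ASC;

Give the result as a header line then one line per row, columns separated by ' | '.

After GROUP BY (2 rows):
users.code | max_score
Y1 | 2
Y2 | 8
After ORDER BY (2 rows):
users.code | max_score
Y1 | 2
Y2 | 8

== RESULT ==
users.code | max_score
Y1 | 2
Y2 | 8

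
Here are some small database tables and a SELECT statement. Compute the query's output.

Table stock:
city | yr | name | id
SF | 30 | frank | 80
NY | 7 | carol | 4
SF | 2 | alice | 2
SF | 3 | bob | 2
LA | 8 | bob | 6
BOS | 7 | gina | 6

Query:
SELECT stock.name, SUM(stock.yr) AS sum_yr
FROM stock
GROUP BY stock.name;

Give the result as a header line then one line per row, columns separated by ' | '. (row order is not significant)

== RESULT ==
stock.name | sum_yr
frank | 30
carol | 7
alice | 2
bob | 11
gina | 7

Derivation:
After GROUP BY (5 rows):
stock.name | sum_yr
frank | 30
carol | 7
alice | 2
bob | 11
gina | 7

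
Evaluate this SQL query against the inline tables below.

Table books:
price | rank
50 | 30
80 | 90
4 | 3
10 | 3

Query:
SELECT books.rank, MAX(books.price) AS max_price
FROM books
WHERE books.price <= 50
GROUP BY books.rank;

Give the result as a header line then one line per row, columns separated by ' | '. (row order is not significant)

After WHERE (3 rows):
books.price | books.rank
50 | 30
4 | 3
10 | 3
After GROUP BY (2 rows):
books.rank | max_price
30 | 50
3 | 10

== RESULT ==
books.rank | max_price
30 | 50
3 | 10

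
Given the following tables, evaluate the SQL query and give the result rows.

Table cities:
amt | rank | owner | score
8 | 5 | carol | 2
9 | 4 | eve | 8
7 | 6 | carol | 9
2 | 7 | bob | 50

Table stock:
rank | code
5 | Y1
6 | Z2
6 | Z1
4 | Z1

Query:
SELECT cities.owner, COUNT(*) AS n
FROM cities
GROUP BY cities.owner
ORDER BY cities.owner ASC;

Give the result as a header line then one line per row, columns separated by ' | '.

After GROUP BY (3 rows):
cities.owner | n
carol | 2
eve | 1
bob | 1
After ORDER BY (3 rows):
cities.owner | n
bob | 1
carol | 2
eve | 1

== RESULT ==
cities.owner | n
bob | 1
carol | 2
eve | 1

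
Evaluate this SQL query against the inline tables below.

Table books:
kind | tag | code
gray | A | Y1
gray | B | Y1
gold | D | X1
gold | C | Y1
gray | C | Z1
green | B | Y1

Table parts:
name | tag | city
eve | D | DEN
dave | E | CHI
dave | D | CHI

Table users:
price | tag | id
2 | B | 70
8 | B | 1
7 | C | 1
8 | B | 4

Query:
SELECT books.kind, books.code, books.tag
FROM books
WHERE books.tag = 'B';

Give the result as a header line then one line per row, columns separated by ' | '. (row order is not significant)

== RESULT ==
books.kind | books.code | books.tag
gray | Y1 | B
green | Y1 | B

Derivation:
After WHERE (2 rows):
books.kind | books.tag | books.code
gray | B | Y1
green | B | Y1
After SELECT (2 rows):
books.kind | books.code | books.tag
gray | Y1 | B
green | Y1 | B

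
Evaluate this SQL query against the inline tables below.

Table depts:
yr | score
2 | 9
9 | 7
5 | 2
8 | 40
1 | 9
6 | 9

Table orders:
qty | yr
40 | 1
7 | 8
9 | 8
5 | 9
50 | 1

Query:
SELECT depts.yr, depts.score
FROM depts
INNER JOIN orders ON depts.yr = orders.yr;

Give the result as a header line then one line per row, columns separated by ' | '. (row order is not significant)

== RESULT ==
depts.yr | depts.score
9 | 7
8 | 40
8 | 40
1 | 9
1 | 9

Derivation:
After JOIN orders (5 rows):
depts.yr | depts.score | orders.qty | orders.yr
9 | 7 | 5 | 9
8 | 40 | 7 | 8
8 | 40 | 9 | 8
1 | 9 | 40 | 1
1 | 9 | 50 | 1
After SELECT (5 rows):
depts.yr | depts.score
9 | 7
8 | 40
8 | 40
1 | 9
1 | 9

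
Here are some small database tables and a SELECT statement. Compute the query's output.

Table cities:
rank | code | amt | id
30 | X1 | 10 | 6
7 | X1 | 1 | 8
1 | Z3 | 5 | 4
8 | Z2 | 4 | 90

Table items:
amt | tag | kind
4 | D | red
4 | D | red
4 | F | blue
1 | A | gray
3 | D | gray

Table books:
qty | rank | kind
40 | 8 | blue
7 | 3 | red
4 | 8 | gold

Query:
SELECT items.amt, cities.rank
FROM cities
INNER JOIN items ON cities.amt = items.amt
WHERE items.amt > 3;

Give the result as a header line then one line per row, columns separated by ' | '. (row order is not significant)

== RESULT ==
items.amt | cities.rank
4 | 8
4 | 8
4 | 8

Derivation:
After JOIN items (4 rows):
cities.rank | cities.code | cities.amt | cities.id | items.amt | items.tag | items.kind
7 | X1 | 1 | 8 | 1 | A | gray
8 | Z2 | 4 | 90 | 4 | D | red
8 | Z2 | 4 | 90 | 4 | D | red
8 | Z2 | 4 | 90 | 4 | F | blue
After WHERE (3 rows):
cities.rank | cities.code | cities.amt | cities.id | items.amt | items.tag | items.kind
8 | Z2 | 4 | 90 | 4 | D | red
8 | Z2 | 4 | 90 | 4 | D | red
8 | Z2 | 4 | 90 | 4 | F | blue
After SELECT (3 rows):
items.amt | cities.rank
4 | 8
4 | 8
4 | 8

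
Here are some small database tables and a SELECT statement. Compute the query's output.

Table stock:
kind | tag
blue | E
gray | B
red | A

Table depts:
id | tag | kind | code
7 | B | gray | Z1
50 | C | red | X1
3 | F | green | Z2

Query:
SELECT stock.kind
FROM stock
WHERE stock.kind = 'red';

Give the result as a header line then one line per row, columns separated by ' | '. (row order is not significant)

== RESULT ==
stock.kind
red

Derivation:
After WHERE (1 rows):
stock.kind | stock.tag
red | A
After SELECT (1 rows):
stock.kind
red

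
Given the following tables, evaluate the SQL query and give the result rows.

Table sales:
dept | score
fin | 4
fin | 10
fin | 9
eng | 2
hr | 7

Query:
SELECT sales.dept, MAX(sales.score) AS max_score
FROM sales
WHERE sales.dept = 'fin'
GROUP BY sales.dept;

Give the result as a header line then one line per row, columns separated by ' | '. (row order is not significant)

== RESULT ==
sales.dept | max_score
fin | 10

Derivation:
After WHERE (3 rows):
sales.dept | sales.score
fin | 4
fin | 10
fin | 9
After GROUP BY (1 rows):
sales.dept | max_score
fin | 10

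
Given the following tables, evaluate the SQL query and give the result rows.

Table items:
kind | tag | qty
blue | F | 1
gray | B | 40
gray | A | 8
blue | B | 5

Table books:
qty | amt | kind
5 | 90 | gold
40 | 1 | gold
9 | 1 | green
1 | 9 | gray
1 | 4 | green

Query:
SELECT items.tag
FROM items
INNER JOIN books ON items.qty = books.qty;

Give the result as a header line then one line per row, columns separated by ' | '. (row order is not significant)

== RESULT ==
items.tag
F
F
B
B

Derivation:
After JOIN books (4 rows):
items.kind | items.tag | items.qty | books.qty | books.amt | books.kind
blue | F | 1 | 1 | 9 | gray
blue | F | 1 | 1 | 4 | green
gray | B | 40 | 40 | 1 | gold
blue | B | 5 | 5 | 90 | gold
After SELECT (4 rows):
items.tag
F
F
B
B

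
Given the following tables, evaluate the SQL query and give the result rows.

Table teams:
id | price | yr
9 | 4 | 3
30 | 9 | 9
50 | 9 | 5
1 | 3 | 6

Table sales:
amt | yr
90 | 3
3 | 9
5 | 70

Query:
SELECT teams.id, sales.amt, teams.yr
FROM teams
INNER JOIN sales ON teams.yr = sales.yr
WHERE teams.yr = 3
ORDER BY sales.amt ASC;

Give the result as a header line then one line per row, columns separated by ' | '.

After JOIN sales (2 rows):
teams.id | teams.price | teams.yr | sales.amt | sales.yr
9 | 4 | 3 | 90 | 3
30 | 9 | 9 | 3 | 9
After WHERE (1 rows):
teams.id | teams.price | teams.yr | sales.amt | sales.yr
9 | 4 | 3 | 90 | 3
After SELECT (1 rows):
teams.id | sales.amt | teams.yr
9 | 90 | 3
After ORDER BY (1 rows):
teams.id | sales.amt | teams.yr
9 | 90 | 3

== RESULT ==
teams.id | sales.amt | teams.yr
9 | 90 | 3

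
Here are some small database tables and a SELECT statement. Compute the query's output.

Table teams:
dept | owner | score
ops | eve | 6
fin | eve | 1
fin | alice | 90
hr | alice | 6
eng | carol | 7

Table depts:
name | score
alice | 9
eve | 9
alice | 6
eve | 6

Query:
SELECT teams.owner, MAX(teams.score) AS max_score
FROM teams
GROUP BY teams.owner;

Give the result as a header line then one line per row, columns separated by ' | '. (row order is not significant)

After GROUP BY (3 rows):
teams.owner | max_score
eve | 6
alice | 90
carol | 7

== RESULT ==
teams.owner | max_score
eve | 6
alice | 90
carol | 7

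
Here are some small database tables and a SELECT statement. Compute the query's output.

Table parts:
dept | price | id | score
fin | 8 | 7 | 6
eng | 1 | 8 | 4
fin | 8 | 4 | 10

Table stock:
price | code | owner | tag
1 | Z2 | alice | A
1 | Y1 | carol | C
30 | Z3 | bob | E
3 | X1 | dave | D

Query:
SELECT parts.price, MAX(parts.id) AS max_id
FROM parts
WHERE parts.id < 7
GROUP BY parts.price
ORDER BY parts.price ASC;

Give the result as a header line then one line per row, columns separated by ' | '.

After WHERE (1 rows):
parts.dept | parts.price | parts.id | parts.score
fin | 8 | 4 | 10
After GROUP BY (1 rows):
parts.price | max_id
8 | 4
After ORDER BY (1 rows):
parts.price | max_id
8 | 4

== RESULT ==
parts.price | max_id
8 | 4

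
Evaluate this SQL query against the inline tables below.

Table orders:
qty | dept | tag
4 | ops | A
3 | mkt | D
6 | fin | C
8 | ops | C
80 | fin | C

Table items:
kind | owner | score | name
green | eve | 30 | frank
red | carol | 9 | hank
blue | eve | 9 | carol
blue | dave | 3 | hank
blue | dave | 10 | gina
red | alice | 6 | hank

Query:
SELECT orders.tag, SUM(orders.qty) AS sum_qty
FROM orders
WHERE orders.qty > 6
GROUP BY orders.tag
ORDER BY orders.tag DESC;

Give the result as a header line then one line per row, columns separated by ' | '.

After WHERE (2 rows):
orders.qty | orders.dept | orders.tag
8 | ops | C
80 | fin | C
After GROUP BY (1 rows):
orders.tag | sum_qty
C | 88
After ORDER BY (1 rows):
orders.tag | sum_qty
C | 88

== RESULT ==
orders.tag | sum_qty
C | 88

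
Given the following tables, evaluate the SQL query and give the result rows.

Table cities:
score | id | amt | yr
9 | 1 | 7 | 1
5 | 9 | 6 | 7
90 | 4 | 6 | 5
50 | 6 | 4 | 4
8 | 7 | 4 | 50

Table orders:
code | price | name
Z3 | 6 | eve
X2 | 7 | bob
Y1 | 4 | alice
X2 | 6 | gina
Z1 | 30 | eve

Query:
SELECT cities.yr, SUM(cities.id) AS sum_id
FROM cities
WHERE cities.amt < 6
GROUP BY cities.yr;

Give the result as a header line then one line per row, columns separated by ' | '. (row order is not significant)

After WHERE (2 rows):
cities.score | cities.id | cities.amt | cities.yr
50 | 6 | 4 | 4
8 | 7 | 4 | 50
After GROUP BY (2 rows):
cities.yr | sum_id
4 | 6
50 | 7

== RESULT ==
cities.yr | sum_id
4 | 6
50 | 7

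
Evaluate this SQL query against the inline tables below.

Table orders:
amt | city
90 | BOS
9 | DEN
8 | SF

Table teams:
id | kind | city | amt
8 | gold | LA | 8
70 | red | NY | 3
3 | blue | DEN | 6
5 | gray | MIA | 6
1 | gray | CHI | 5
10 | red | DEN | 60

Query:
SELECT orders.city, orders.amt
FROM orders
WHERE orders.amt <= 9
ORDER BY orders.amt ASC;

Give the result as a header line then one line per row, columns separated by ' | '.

== RESULT ==
orders.city | orders.amt
SF | 8
DEN | 9

Derivation:
After WHERE (2 rows):
orders.amt | orders.city
9 | DEN
8 | SF
After SELECT (2 rows):
orders.city | orders.amt
DEN | 9
SF | 8
After ORDER BY (2 rows):
orders.city | orders.amt
SF | 8
DEN | 9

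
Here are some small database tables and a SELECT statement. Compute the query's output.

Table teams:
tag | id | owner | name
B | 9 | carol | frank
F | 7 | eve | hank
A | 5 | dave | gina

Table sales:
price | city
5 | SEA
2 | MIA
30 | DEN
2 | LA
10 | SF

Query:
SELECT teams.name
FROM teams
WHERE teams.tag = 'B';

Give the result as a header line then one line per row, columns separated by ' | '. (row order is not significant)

After WHERE (1 rows):
teams.tag | teams.id | teams.owner | teams.name
B | 9 | carol | frank
After SELECT (1 rows):
teams.name
frank

== RESULT ==
teams.name
frank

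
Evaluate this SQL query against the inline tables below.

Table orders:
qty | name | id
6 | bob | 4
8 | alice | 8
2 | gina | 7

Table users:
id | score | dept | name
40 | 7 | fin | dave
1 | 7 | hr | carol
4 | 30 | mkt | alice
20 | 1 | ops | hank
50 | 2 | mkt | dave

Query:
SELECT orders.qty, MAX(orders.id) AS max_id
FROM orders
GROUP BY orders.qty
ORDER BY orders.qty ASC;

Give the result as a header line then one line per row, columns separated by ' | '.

After GROUP BY (3 rows):
orders.qty | max_id
6 | 4
8 | 8
2 | 7
After ORDER BY (3 rows):
orders.qty | max_id
2 | 7
6 | 4
8 | 8

== RESULT ==
orders.qty | max_id
2 | 7
6 | 4
8 | 8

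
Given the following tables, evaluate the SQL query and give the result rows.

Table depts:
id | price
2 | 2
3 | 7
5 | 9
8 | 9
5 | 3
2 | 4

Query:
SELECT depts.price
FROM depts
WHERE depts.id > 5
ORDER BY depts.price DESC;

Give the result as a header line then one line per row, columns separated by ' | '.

== RESULT ==
depts.price
9

Derivation:
After WHERE (1 rows):
depts.id | depts.price
8 | 9
After SELECT (1 rows):
depts.price
9
After ORDER BY (1 rows):
depts.price
9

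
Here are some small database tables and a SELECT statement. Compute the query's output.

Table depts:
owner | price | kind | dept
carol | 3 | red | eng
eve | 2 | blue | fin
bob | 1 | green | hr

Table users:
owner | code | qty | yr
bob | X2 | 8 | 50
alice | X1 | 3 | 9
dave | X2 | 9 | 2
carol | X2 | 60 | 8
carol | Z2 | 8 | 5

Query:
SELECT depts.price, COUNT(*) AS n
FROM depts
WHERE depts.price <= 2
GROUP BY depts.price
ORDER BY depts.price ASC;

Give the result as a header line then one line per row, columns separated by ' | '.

After WHERE (2 rows):
depts.owner | depts.price | depts.kind | depts.dept
eve | 2 | blue | fin
bob | 1 | green | hr
After GROUP BY (2 rows):
depts.price | n
2 | 1
1 | 1
After ORDER BY (2 rows):
depts.price | n
1 | 1
2 | 1

== RESULT ==
depts.price | n
1 | 1
2 | 1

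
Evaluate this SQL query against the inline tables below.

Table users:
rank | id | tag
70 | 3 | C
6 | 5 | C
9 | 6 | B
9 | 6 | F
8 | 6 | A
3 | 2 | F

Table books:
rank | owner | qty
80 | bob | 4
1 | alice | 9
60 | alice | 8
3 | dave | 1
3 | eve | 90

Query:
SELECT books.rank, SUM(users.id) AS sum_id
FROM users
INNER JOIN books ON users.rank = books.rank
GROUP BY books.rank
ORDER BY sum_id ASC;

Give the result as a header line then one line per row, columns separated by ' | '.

== RESULT ==
books.rank | sum_id
3 | 4

Derivation:
After JOIN books (2 rows):
users.rank | users.id | users.tag | books.rank | books.owner | books.qty
3 | 2 | F | 3 | dave | 1
3 | 2 | F | 3 | eve | 90
After GROUP BY (1 rows):
books.rank | sum_id
3 | 4
After ORDER BY (1 rows):
books.rank | sum_id
3 | 4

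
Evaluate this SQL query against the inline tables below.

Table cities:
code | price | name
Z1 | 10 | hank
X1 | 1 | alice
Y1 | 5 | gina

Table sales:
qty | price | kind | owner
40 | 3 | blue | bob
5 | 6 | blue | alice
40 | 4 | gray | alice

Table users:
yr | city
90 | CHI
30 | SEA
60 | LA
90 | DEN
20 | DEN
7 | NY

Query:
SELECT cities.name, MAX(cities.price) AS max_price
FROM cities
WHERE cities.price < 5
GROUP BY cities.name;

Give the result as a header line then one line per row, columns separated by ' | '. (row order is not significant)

After WHERE (1 rows):
cities.code | cities.price | cities.name
X1 | 1 | alice
After GROUP BY (1 rows):
cities.name | max_price
alice | 1

== RESULT ==
cities.name | max_price
alice | 1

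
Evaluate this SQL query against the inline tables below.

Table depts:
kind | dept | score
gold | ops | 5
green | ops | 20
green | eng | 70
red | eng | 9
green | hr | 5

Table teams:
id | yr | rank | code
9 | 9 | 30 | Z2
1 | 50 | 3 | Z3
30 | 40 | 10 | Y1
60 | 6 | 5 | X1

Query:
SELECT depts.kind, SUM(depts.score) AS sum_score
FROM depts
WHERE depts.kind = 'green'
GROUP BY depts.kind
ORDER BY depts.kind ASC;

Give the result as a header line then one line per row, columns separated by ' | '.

== RESULT ==
depts.kind | sum_score
green | 95

Derivation:
After WHERE (3 rows):
depts.kind | depts.dept | depts.score
green | ops | 20
green | eng | 70
green | hr | 5
After GROUP BY (1 rows):
depts.kind | sum_score
green | 95
After ORDER BY (1 rows):
depts.kind | sum_score
green | 95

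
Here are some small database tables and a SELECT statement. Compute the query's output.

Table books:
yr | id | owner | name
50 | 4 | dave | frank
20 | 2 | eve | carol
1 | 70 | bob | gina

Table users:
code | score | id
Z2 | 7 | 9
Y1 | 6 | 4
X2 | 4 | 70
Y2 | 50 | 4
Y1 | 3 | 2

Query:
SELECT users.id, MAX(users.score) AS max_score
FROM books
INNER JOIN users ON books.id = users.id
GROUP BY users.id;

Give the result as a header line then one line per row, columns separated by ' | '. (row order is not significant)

== RESULT ==
users.id | max_score
4 | 50
2 | 3
70 | 4

Derivation:
After JOIN users (4 rows):
books.yr | books.id | books.owner | books.name | users.code | users.score | users.id
50 | 4 | dave | frank | Y1 | 6 | 4
50 | 4 | dave | frank | Y2 | 50 | 4
20 | 2 | eve | carol | Y1 | 3 | 2
1 | 70 | bob | gina | X2 | 4 | 70
After GROUP BY (3 rows):
users.id | max_score
4 | 50
2 | 3
70 | 4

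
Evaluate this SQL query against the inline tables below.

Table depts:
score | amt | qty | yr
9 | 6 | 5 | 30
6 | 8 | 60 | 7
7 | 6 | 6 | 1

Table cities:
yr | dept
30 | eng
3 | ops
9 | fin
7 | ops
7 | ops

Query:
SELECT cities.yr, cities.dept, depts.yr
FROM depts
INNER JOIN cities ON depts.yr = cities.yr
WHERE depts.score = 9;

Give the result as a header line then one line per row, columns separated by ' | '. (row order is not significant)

== RESULT ==
cities.yr | cities.dept | depts.yr
30 | eng | 30

Derivation:
After JOIN cities (3 rows):
depts.score | depts.amt | depts.qty | depts.yr | cities.yr | cities.dept
9 | 6 | 5 | 30 | 30 | eng
6 | 8 | 60 | 7 | 7 | ops
6 | 8 | 60 | 7 | 7 | ops
After WHERE (1 rows):
depts.score | depts.amt | depts.qty | depts.yr | cities.yr | cities.dept
9 | 6 | 5 | 30 | 30 | eng
After SELECT (1 rows):
cities.yr | cities.dept | depts.yr
30 | eng | 30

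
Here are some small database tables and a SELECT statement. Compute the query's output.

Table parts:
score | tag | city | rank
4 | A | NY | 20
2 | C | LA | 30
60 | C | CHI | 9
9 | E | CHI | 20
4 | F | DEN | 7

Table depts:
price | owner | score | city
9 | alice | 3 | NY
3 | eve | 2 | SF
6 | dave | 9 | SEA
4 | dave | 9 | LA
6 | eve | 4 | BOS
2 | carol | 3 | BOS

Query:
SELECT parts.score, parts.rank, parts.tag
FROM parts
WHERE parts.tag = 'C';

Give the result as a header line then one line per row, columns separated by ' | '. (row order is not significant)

After WHERE (2 rows):
parts.score | parts.tag | parts.city | parts.rank
2 | C | LA | 30
60 | C | CHI | 9
After SELECT (2 rows):
parts.score | parts.rank | parts.tag
2 | 30 | C
60 | 9 | C

== RESULT ==
parts.score | parts.rank | parts.tag
2 | 30 | C
60 | 9 | C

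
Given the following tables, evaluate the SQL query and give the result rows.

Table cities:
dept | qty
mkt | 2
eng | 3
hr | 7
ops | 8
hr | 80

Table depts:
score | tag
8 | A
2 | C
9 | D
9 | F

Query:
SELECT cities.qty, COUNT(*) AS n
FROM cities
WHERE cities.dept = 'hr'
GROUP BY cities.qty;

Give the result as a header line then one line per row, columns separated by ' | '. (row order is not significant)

After WHERE (2 rows):
cities.dept | cities.qty
hr | 7
hr | 80
After GROUP BY (2 rows):
cities.qty | n
7 | 1
80 | 1

== RESULT ==
cities.qty | n
7 | 1
80 | 1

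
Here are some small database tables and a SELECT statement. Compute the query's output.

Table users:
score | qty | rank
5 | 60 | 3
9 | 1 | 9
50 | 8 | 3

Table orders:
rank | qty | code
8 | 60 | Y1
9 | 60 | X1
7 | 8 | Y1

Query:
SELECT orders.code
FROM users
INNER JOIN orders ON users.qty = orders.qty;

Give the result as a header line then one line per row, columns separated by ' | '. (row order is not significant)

== RESULT ==
orders.code
Y1
X1
Y1

Derivation:
After JOIN orders (3 rows):
users.score | users.qty | users.rank | orders.rank | orders.qty | orders.code
5 | 60 | 3 | 8 | 60 | Y1
5 | 60 | 3 | 9 | 60 | X1
50 | 8 | 3 | 7 | 8 | Y1
After SELECT (3 rows):
orders.code
Y1
X1
Y1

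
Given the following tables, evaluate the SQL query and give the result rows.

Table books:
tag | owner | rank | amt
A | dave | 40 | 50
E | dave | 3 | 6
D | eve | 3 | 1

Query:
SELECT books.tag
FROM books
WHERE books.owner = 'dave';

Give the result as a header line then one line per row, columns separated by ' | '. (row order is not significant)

== RESULT ==
books.tag
A
E

Derivation:
After WHERE (2 rows):
books.tag | books.owner | books.rank | books.amt
A | dave | 40 | 50
E | dave | 3 | 6
After SELECT (2 rows):
books.tag
A
E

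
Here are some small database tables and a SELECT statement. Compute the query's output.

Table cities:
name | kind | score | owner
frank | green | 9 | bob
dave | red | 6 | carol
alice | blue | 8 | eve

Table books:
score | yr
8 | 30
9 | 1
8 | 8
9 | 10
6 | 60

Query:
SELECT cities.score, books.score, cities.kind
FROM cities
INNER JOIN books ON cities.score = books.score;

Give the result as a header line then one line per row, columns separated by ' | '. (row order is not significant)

== RESULT ==
cities.score | books.score | cities.kind
9 | 9 | green
9 | 9 | green
6 | 6 | red
8 | 8 | blue
8 | 8 | blue

Derivation:
After JOIN books (5 rows):
cities.name | cities.kind | cities.score | cities.owner | books.score | books.yr
frank | green | 9 | bob | 9 | 1
frank | green | 9 | bob | 9 | 10
dave | red | 6 | carol | 6 | 60
alice | blue | 8 | eve | 8 | 30
alice | blue | 8 | eve | 8 | 8
After SELECT (5 rows):
cities.score | books.score | cities.kind
9 | 9 | green
9 | 9 | green
6 | 6 | red
8 | 8 | blue
8 | 8 | blue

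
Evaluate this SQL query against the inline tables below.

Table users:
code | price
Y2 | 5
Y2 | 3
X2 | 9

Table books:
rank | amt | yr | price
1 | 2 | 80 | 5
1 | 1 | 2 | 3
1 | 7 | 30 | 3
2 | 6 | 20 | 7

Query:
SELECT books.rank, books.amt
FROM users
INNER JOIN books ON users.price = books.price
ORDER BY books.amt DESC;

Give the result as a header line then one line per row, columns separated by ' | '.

After JOIN books (3 rows):
users.code | users.price | books.rank | books.amt | books.yr | books.price
Y2 | 5 | 1 | 2 | 80 | 5
Y2 | 3 | 1 | 1 | 2 | 3
Y2 | 3 | 1 | 7 | 30 | 3
After SELECT (3 rows):
books.rank | books.amt
1 | 2
1 | 1
1 | 7
After ORDER BY (3 rows):
books.rank | books.amt
1 | 7
1 | 2
1 | 1

== RESULT ==
books.rank | books.amt
1 | 7
1 | 2
1 | 1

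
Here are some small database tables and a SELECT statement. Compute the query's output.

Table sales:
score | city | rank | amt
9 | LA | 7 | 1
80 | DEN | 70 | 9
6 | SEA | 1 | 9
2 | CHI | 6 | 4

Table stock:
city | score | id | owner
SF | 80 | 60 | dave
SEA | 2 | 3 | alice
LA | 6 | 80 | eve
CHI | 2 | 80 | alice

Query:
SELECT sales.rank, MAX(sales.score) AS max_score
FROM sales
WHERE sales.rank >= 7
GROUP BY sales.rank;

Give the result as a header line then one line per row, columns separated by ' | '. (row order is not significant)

After WHERE (2 rows):
sales.score | sales.city | sales.rank | sales.amt
9 | LA | 7 | 1
80 | DEN | 70 | 9
After GROUP BY (2 rows):
sales.rank | max_score
7 | 9
70 | 80

== RESULT ==
sales.rank | max_score
7 | 9
70 | 80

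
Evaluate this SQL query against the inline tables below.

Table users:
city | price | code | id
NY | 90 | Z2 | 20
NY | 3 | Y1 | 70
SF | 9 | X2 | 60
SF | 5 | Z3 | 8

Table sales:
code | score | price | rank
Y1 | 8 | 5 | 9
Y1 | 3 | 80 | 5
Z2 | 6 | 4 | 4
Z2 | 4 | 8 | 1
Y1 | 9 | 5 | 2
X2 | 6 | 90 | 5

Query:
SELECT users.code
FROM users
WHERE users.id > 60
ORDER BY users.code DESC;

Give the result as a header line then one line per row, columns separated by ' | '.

After WHERE (1 rows):
users.city | users.price | users.code | users.id
NY | 3 | Y1 | 70
After SELECT (1 rows):
users.code
Y1
After ORDER BY (1 rows):
users.code
Y1

== RESULT ==
users.code
Y1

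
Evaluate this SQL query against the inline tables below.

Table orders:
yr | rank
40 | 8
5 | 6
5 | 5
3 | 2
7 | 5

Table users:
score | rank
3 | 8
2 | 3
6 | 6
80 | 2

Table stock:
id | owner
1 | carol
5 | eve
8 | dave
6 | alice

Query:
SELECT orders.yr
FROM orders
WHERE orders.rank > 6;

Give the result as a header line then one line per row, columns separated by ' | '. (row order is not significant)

After WHERE (1 rows):
orders.yr | orders.rank
40 | 8
After SELECT (1 rows):
orders.yr
40

== RESULT ==
orders.yr
40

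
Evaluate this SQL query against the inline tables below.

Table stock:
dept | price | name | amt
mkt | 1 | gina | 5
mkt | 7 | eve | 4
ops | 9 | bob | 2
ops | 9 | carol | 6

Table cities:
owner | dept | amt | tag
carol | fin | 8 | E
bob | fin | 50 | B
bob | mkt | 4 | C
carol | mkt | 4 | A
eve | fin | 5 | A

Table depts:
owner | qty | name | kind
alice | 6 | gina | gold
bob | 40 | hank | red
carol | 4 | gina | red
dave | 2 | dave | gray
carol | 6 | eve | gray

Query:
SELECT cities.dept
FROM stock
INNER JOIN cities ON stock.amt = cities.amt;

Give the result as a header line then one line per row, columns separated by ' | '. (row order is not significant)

== RESULT ==
cities.dept
fin
mkt
mkt

Derivation:
After JOIN cities (3 rows):
stock.dept | stock.price | stock.name | stock.amt | cities.owner | cities.dept | cities.amt | cities.tag
mkt | 1 | gina | 5 | eve | fin | 5 | A
mkt | 7 | eve | 4 | bob | mkt | 4 | C
mkt | 7 | eve | 4 | carol | mkt | 4 | A
After SELECT (3 rows):
cities.dept
fin
mkt
mkt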